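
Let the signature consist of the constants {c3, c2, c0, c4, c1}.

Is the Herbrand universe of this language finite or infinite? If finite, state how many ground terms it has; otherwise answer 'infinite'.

There are no function symbols, so every ground term is one of the 5 constants.
The Herbrand universe is {c3, c2, c0, c4, c1}, which is finite with 5 elements.

5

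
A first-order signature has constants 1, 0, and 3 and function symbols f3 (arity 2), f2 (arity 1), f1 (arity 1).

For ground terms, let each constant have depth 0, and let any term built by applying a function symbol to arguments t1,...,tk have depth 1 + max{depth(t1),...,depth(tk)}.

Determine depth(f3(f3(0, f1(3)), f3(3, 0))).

3

depth(f1(3)) = 1 + depth(3) = 1 + 0 = 1
depth(f3(0, f1(3))) = 1 + max(0, 1) = 2
depth(f3(3, 0)) = 1 + max(0, 0) = 1
depth(f3(f3(0, f1(3)), f3(3, 0))) = 1 + max(2, 1) = 3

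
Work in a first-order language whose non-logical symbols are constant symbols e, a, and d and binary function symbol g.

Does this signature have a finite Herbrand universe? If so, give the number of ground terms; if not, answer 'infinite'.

The signature has at least one function symbol (g, arity 2) and at least one constant (e).
Iterating g gives infinitely many distinct ground terms: e, g(e, e), g(g(e, e), g(e, e)), ...
So the Herbrand universe is infinite.

infinite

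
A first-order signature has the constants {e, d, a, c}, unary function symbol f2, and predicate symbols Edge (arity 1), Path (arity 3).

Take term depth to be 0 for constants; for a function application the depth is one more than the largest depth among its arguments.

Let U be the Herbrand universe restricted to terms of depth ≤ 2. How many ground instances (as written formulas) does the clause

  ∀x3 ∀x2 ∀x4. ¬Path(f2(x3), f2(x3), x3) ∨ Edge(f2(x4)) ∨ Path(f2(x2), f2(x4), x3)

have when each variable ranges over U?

1728

Ground terms of depth ≤ 2:
  If N_k denotes the number of depth-≤k ground terms, the 4 constants give N_0 = 4, and each function symbol of arity r contributes N_{k-1}^r new terms at level k: N_k = 4 + N_{k-1}.
  N_0 = 4
  N_1 = 4 + 4 = 8
  N_2 = 4 + 8 = 12
  Explicitly: e, d, a, c, f2(e), f2(d), f2(a), f2(c), f2(f2(e)), f2(f2(d)), f2(f2(a)), f2(f2(c)).
So there are 12 ground terms available for substitution.
The body mentions every one of the 3 quantified variables; since ground terms form a free algebra, no two substitutions collapse to the same formula.
Number of ground instances = 12^3 = 1728.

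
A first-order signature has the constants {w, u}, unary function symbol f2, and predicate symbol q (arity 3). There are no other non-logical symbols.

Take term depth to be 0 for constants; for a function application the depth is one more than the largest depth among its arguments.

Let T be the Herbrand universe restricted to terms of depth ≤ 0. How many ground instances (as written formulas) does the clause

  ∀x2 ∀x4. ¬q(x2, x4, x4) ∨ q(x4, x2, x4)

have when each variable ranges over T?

Ground terms of depth ≤ 0:
  Write N_k for the number of ground terms of depth ≤ k. A term of depth ≤ k is either a constant or a function symbol applied to arguments of depth ≤ k−1, so N_k = 2 + N_{k-1}.
  N_0 = 2
  Explicitly: w, u.
So there are 2 ground terms available for substitution.
The body mentions every one of the 2 quantified variables; since ground terms form a free algebra, no two substitutions collapse to the same formula.
Number of ground instances = 2^2 = 4.

4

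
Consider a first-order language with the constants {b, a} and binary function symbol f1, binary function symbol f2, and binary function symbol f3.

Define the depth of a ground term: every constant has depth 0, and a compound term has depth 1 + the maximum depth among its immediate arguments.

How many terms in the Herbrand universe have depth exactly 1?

If N_k denotes the number of depth-≤k ground terms, the 2 constants give N_0 = 2, and each function symbol of arity r contributes N_{k-1}^r new terms at level k: N_k = 2 + N_{k-1}^2 + N_{k-1}^2 + N_{k-1}^2.
N_0 = 2
N_1 = 2 + 2^2 + 2^2 + 2^2 = 14
Terms of depth exactly 1: N_1 − N_0 = 14 − 2 = 12.

12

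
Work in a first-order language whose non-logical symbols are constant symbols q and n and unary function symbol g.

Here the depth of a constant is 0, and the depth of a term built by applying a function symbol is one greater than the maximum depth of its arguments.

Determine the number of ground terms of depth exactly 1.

Let N_k = |{terms of depth ≤ k}|. Then N_0 = 2 and N_k = 2 + N_{k-1} for k ≥ 1 (one summand per function symbol, arity giving the exponent).
N_0 = 2
N_1 = 2 + 2 = 4
Terms of depth exactly 1: N_1 − N_0 = 4 − 2 = 2.

2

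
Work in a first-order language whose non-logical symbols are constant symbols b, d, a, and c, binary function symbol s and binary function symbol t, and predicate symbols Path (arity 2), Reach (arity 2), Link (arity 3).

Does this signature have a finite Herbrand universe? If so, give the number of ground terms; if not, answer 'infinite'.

The signature has at least one function symbol (s, arity 2) and at least one constant (b).
Iterating s gives infinitely many distinct ground terms: b, s(b, b), s(s(b, b), s(b, b)), ...
So the Herbrand universe is infinite.

infinite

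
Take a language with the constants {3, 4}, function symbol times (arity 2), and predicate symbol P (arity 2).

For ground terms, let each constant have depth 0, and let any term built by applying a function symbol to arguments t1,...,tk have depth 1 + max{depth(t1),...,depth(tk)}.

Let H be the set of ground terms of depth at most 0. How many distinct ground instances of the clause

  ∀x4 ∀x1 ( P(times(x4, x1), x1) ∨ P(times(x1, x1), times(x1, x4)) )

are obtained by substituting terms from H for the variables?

Ground terms of depth ≤ 0:
  If N_k denotes the number of depth-≤k ground terms, the 2 constants give N_0 = 2, and each function symbol of arity r contributes N_{k-1}^r new terms at level k: N_k = 2 + N_{k-1}^2.
  N_0 = 2
So there are 2 ground terms available for substitution.
The clause has 2 distinct variables (x4, x1), each appearing in the body. In the free term algebra distinct substitutions yield syntactically distinct ground instances.
Number of ground instances = 2^2 = 4.

4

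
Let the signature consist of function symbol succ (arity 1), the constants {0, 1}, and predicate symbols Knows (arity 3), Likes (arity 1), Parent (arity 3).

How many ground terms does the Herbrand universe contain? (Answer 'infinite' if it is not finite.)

infinite

The signature has at least one function symbol (succ, arity 1) and at least one constant (0).
Iterating succ gives infinitely many distinct ground terms: 0, succ(0), succ(succ(0)), ...
So the Herbrand universe is infinite.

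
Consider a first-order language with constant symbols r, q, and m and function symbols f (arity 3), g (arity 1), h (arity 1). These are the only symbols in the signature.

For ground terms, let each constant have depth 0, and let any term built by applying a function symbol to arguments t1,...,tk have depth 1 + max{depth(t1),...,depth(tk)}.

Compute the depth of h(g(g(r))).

3

depth(g(r)) = 1 + depth(r) = 1 + 0 = 1
depth(g(g(r))) = 1 + depth(g(r)) = 1 + 1 = 2
depth(h(g(g(r)))) = 1 + depth(g(g(r))) = 1 + 2 = 3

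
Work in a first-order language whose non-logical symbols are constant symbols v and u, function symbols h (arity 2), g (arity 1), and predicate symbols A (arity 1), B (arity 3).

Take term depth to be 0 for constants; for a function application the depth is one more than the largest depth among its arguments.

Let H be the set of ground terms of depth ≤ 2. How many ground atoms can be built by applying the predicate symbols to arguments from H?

405298

First count ground terms of depth ≤ 2.
Count level by level. With function symbols h/2, g/1, the terms of depth ≤ k are the 2 constants together with each function applied to depth-≤(k−1) tuples, so N_k = 2 + N_{k-1}^2 + N_{k-1}.
N_0 = 2
N_1 = 2 + 2^2 + 2 = 8
N_2 = 2 + 8^2 + 8 = 74
So |H| = 74.
Ground atoms are formed by filling each argument slot of a predicate with a term from H, so an r-ary predicate gives |H|^r atoms:
  A: 74;  B: 74^3 = 405224
Total ground atoms: 74 + 405224 = 405298.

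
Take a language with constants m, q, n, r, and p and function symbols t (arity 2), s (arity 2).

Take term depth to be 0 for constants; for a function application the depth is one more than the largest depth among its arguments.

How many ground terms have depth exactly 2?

6000

If N_k denotes the number of depth-≤k ground terms, the 5 constants give N_0 = 5, and each function symbol of arity r contributes N_{k-1}^r new terms at level k: N_k = 5 + N_{k-1}^2 + N_{k-1}^2.
N_0 = 5
N_1 = 5 + 5^2 + 5^2 = 55
N_2 = 5 + 55^2 + 55^2 = 6055
Terms of depth exactly 2: N_2 − N_1 = 6055 − 55 = 6000.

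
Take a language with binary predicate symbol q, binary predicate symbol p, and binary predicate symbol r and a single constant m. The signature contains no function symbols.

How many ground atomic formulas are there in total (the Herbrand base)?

3

With no function symbols, the Herbrand universe is just the 1 constant.
Ground atoms per predicate: q: 1^2 = 1, p: 1^2 = 1, r: 1^2 = 1.
Herbrand base size = 1 + 1 + 1 = 3.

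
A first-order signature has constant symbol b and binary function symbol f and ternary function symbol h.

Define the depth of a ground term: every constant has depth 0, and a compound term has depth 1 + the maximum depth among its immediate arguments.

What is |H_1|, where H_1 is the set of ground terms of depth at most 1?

Count level by level. With function symbols f/2, h/3, the terms of depth ≤ k are the 1 constant together with each function applied to depth-≤(k−1) tuples, so N_k = 1 + N_{k-1}^2 + N_{k-1}^3.
N_0 = 1
N_1 = 1 + 1^2 + 1^3 = 3
Explicitly: b, f(b, b), h(b, b, b).

3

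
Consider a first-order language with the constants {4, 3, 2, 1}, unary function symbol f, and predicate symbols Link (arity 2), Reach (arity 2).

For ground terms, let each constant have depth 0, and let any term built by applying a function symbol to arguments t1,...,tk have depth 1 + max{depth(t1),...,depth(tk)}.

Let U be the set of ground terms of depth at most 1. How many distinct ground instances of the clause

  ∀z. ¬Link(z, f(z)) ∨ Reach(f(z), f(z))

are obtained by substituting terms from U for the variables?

8

Ground terms of depth ≤ 1:
  Let N_k count ground terms of depth at most k. Each non-constant term of depth ≤ k is some function symbol applied to depth-≤(k−1) arguments, giving N_k = 4 + N_{k-1}.
  N_0 = 4
  N_1 = 4 + 4 = 8
  Explicitly: 4, 3, 2, 1, f(4), f(3), f(2), f(1).
So there are 8 ground terms available for substitution.
The clause has 1 distinct variable (z), which appears in the body. In the free term algebra distinct substitutions yield syntactically distinct ground instances.
Number of ground instances = 8.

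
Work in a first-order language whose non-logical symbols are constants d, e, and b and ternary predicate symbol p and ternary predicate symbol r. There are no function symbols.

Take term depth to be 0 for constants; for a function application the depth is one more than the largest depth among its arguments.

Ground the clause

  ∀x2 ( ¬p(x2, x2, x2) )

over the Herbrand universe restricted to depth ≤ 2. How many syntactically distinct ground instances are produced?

Ground terms of depth ≤ 2:
  With no function symbols every ground term is a constant, so there are exactly 3 ground terms at every depth bound.
  N_0 = 3
  N_1 = 3
  N_2 = 3
  Explicitly: d, e, b.
So there are 3 ground terms available for substitution.
There is 1 variable to instantiate (x2),  occurring in at least one literal, so different choices give different ground instances.
Number of ground instances = 3.

3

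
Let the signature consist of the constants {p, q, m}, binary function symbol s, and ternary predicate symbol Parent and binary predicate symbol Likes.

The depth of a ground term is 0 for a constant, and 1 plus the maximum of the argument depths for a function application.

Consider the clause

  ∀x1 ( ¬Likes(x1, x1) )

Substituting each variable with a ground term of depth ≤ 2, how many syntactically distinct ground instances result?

147

Ground terms of depth ≤ 2:
  Count level by level. With function symbols s/2, the terms of depth ≤ k are the 3 constants together with each function applied to depth-≤(k−1) tuples, so N_k = 3 + N_{k-1}^2.
  N_0 = 3
  N_1 = 3 + 3^2 = 12
  N_2 = 3 + 12^2 = 147
So there are 147 ground terms available for substitution.
The variable x1 ranges independently over the available ground terms, and distinct assignments produce distinct instances.
Number of ground instances = 147.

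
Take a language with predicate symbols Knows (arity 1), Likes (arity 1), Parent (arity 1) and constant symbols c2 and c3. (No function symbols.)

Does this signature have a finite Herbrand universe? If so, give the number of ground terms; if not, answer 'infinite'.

There are no function symbols, so every ground term is one of the 2 constants.
The Herbrand universe is {c2, c3}, which is finite with 2 elements.

2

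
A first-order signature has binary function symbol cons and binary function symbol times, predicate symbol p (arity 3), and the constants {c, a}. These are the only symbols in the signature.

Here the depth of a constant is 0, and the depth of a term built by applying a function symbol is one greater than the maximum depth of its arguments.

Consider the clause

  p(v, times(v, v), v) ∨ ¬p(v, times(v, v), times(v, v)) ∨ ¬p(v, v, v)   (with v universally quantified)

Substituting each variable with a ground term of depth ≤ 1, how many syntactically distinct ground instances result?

10

Ground terms of depth ≤ 1:
  Let N_k count ground terms of depth at most k. Each non-constant term of depth ≤ k is some function symbol applied to depth-≤(k−1) arguments, giving N_k = 2 + N_{k-1}^2 + N_{k-1}^2.
  N_0 = 2
  N_1 = 2 + 2^2 + 2^2 = 10
  Explicitly: c, a, cons(c, c), cons(c, a), cons(a, c), cons(a, a), times(c, c), times(c, a), times(a, c), times(a, a).
So there are 10 ground terms available for substitution.
The body mentions the single quantified variable v; since ground terms form a free algebra, no two substitutions collapse to the same formula.
Number of ground instances = 10.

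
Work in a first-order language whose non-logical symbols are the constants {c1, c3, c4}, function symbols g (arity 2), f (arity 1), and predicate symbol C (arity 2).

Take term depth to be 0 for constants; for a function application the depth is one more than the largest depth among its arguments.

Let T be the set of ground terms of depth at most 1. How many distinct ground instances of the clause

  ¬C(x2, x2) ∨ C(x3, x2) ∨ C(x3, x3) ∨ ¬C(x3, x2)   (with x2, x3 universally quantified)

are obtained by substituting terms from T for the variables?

225

Ground terms of depth ≤ 1:
  Write N_k for the number of ground terms of depth ≤ k. A term of depth ≤ k is either a constant or a function symbol applied to arguments of depth ≤ k−1, so N_k = 3 + N_{k-1}^2 + N_{k-1}.
  N_0 = 3
  N_1 = 3 + 3^2 + 3 = 15
So there are 15 ground terms available for substitution.
The body mentions every one of the 2 quantified variables; since ground terms form a free algebra, no two substitutions collapse to the same formula.
Number of ground instances = 15^2 = 225.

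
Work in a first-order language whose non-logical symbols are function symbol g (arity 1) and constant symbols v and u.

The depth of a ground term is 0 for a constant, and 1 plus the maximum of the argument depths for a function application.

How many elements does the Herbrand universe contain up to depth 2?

If N_k denotes the number of depth-≤k ground terms, the 2 constants give N_0 = 2, and each function symbol of arity r contributes N_{k-1}^r new terms at level k: N_k = 2 + N_{k-1}.
N_0 = 2
N_1 = 2 + 2 = 4
N_2 = 2 + 4 = 6
Explicitly: v, u, g(v), g(u), g(g(v)), g(g(u)).

6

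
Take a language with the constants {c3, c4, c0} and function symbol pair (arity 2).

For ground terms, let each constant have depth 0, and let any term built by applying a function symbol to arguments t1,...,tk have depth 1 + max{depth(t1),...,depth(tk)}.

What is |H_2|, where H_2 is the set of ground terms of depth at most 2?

147

Write N_k for the number of ground terms of depth ≤ k. A term of depth ≤ k is either a constant or a function symbol applied to arguments of depth ≤ k−1, so N_k = 3 + N_{k-1}^2.
N_0 = 3
N_1 = 3 + 3^2 = 12
N_2 = 3 + 12^2 = 147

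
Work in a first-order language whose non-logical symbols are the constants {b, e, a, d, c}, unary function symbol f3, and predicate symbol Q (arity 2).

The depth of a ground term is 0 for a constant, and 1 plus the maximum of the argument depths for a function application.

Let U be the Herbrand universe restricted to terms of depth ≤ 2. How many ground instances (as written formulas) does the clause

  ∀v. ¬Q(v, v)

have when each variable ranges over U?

Ground terms of depth ≤ 2:
  Count level by level. With function symbols f3/1, the terms of depth ≤ k are the 5 constants together with each function applied to depth-≤(k−1) tuples, so N_k = 5 + N_{k-1}.
  N_0 = 5
  N_1 = 5 + 5 = 10
  N_2 = 5 + 10 = 15
So there are 15 ground terms available for substitution.
The body mentions the single quantified variable v; since ground terms form a free algebra, no two substitutions collapse to the same formula.
Number of ground instances = 15.

15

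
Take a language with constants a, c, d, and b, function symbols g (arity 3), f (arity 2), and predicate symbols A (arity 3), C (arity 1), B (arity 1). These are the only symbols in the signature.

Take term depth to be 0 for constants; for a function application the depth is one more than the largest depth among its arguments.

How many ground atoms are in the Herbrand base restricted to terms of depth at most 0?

First count ground terms of depth ≤ 0.
Write N_k for the number of ground terms of depth ≤ k. A term of depth ≤ k is either a constant or a function symbol applied to arguments of depth ≤ k−1, so N_k = 4 + N_{k-1}^3 + N_{k-1}^2.
N_0 = 4
Explicitly: a, c, d, b.
So |H| = 4.
A ground atom is a predicate applied to a tuple of terms from H, so the count is the sum over predicates of |H|^arity:
  A: 4^3 = 64;  C: 4;  B: 4
Total ground atoms: 64 + 4 + 4 = 72.

72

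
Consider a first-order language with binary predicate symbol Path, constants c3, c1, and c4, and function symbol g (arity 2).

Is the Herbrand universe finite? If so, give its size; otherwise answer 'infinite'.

The signature has at least one function symbol (g, arity 2) and at least one constant (c3).
Iterating g gives infinitely many distinct ground terms: c3, g(c3, c3), g(g(c3, c3), g(c3, c3)), ...
So the Herbrand universe is infinite.

infinite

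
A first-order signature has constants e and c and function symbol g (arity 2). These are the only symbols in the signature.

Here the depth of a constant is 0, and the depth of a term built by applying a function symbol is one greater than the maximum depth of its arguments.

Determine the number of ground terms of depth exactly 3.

Let N_k count ground terms of depth at most k. Each non-constant term of depth ≤ k is some function symbol applied to depth-≤(k−1) arguments, giving N_k = 2 + N_{k-1}^2.
N_0 = 2
N_1 = 2 + 2^2 = 6
N_2 = 2 + 6^2 = 38
N_3 = 2 + 38^2 = 1446
Terms of depth exactly 3: N_3 − N_2 = 1446 − 38 = 1408.

1408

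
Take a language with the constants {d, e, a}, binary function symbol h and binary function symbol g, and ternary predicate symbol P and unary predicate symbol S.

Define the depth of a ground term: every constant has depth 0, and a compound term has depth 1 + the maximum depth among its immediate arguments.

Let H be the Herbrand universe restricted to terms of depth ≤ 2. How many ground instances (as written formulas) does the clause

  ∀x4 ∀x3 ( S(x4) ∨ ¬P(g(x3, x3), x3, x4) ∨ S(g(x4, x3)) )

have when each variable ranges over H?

783225

Ground terms of depth ≤ 2:
  Count level by level. With function symbols h/2, g/2, the terms of depth ≤ k are the 3 constants together with each function applied to depth-≤(k−1) tuples, so N_k = 3 + N_{k-1}^2 + N_{k-1}^2.
  N_0 = 3
  N_1 = 3 + 3^2 + 3^2 = 21
  N_2 = 3 + 21^2 + 21^2 = 885
So there are 885 ground terms available for substitution.
The body mentions every one of the 2 quantified variables; since ground terms form a free algebra, no two substitutions collapse to the same formula.
Number of ground instances = 885^2 = 783225.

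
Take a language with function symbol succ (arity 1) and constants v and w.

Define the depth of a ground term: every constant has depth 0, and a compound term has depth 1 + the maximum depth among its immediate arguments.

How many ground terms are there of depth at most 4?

10

Count level by level. With function symbols succ/1, the terms of depth ≤ k are the 2 constants together with each function applied to depth-≤(k−1) tuples, so N_k = 2 + N_{k-1}.
N_0 = 2
N_1 = 2 + 2 = 4
N_2 = 2 + 4 = 6
N_3 = 2 + 6 = 8
N_4 = 2 + 8 = 10
Explicitly: v, w, succ(v), succ(w), succ(succ(v)), succ(succ(w)), succ(succ(succ(v))), succ(succ(succ(w))), succ(succ(succ(succ(v)))), succ(succ(succ(succ(w)))).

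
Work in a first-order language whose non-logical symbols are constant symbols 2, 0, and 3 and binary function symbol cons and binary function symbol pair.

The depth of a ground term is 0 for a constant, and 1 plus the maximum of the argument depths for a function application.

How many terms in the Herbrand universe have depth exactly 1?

Count level by level. With function symbols cons/2, pair/2, the terms of depth ≤ k are the 3 constants together with each function applied to depth-≤(k−1) tuples, so N_k = 3 + N_{k-1}^2 + N_{k-1}^2.
N_0 = 3
N_1 = 3 + 3^2 + 3^2 = 21
Terms of depth exactly 1: N_1 − N_0 = 21 − 3 = 18.

18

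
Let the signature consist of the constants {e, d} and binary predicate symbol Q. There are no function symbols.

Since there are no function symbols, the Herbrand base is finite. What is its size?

With no function symbols, the Herbrand universe is just the 2 constants.
Ground atoms per predicate: Q: 2^2 = 4.
Herbrand base size = 4 = 4.

4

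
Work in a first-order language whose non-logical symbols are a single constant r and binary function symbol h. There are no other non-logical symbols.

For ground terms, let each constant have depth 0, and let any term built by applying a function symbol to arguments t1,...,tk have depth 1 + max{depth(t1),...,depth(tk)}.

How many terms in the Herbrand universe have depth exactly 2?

3

If N_k denotes the number of depth-≤k ground terms, the 1 constant gives N_0 = 1, and each function symbol of arity r contributes N_{k-1}^r new terms at level k: N_k = 1 + N_{k-1}^2.
N_0 = 1
N_1 = 1 + 1^2 = 2
N_2 = 1 + 2^2 = 5
Terms of depth exactly 2: N_2 − N_1 = 5 − 2 = 3.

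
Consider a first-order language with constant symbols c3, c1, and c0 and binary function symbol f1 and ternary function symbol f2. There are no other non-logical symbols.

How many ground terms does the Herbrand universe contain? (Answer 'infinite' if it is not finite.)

The signature has at least one function symbol (f1, arity 2) and at least one constant (c3).
Iterating f1 gives infinitely many distinct ground terms: c3, f1(c3, c3), f1(f1(c3, c3), f1(c3, c3)), ...
So the Herbrand universe is infinite.

infinite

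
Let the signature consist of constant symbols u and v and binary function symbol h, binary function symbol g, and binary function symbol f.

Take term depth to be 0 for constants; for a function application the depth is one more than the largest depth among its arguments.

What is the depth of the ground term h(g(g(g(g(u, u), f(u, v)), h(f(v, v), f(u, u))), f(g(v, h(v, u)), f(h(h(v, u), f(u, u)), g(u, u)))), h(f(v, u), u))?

6

depth(g(u, u)) = 1 + max(0, 0) = 1
depth(f(u, v)) = 1 + max(0, 0) = 1
depth(g(g(u, u), f(u, v))) = 1 + max(1, 1) = 2
depth(f(v, v)) = 1 + max(0, 0) = 1
depth(f(u, u)) = 1 + max(0, 0) = 1
depth(h(f(v, v), f(u, u))) = 1 + max(1, 1) = 2
depth(g(g(g(u, u), f(u, v)), h(f(v, v), f(u, u)))) = 1 + max(2, 2) = 3
depth(h(v, u)) = 1 + max(0, 0) = 1
depth(g(v, h(v, u))) = 1 + max(0, 1) = 2
depth(h(h(v, u), f(u, u))) = 1 + max(1, 1) = 2
depth(f(h(h(v, u), f(u, u)), g(u, u))) = 1 + max(2, 1) = 3
depth(f(g(v, h(v, u)), f(h(h(v, u), f(u, u)), g(u, u)))) = 1 + max(2, 3) = 4
depth(g(g(g(g(u, u), f(u, v)), h(f(v, v), f(u, u))), f(g(v, h(v, u)), f(h(h(v, u), f(u, u)), g(u, u))))) = 1 + max(3, 4) = 5
depth(f(v, u)) = 1 + max(0, 0) = 1
depth(h(f(v, u), u)) = 1 + max(1, 0) = 2
depth(h(g(g(g(g(u, u), f(u, v)), h(f(v, v), f(u, u))), f(g(v, h(v, u)), f(h(h(v, u), f(u, u)), g(u, u)))), h(f(v, u), u))) = 1 + max(5, 2) = 6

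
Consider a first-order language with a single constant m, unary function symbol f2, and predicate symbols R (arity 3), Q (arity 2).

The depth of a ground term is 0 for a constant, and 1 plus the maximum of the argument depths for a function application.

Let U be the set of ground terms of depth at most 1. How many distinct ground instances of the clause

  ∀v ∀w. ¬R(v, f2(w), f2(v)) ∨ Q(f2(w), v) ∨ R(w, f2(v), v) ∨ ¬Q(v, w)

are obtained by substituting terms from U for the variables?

Ground terms of depth ≤ 1:
  If N_k denotes the number of depth-≤k ground terms, the 1 constant gives N_0 = 1, and each function symbol of arity r contributes N_{k-1}^r new terms at level k: N_k = 1 + N_{k-1}.
  N_0 = 1
  N_1 = 1 + 1 = 2
  Explicitly: m, f2(m).
So there are 2 ground terms available for substitution.
There are 2 variables to instantiate (v, w), each occurring in at least one literal, so different choices give different ground instances.
Number of ground instances = 2^2 = 4.

4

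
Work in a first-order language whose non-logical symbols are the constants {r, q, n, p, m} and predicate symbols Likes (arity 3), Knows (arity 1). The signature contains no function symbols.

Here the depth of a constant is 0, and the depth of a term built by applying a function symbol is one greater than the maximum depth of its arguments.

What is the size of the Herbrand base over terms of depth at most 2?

130

First count ground terms of depth ≤ 2.
With no function symbols every ground term is a constant, so there are exactly 5 ground terms at every depth bound.
N_0 = 5
N_1 = 5
N_2 = 5
So |H| = 5.
For each predicate symbol, the number of ground atoms is |H| raised to its arity; summing:
  Likes: 5^3 = 125;  Knows: 5
Total ground atoms: 125 + 5 = 130.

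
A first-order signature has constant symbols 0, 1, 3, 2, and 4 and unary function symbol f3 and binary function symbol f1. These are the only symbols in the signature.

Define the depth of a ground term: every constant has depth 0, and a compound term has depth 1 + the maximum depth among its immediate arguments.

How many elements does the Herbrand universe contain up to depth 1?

35

Let N_k count ground terms of depth at most k. Each non-constant term of depth ≤ k is some function symbol applied to depth-≤(k−1) arguments, giving N_k = 5 + N_{k-1} + N_{k-1}^2.
N_0 = 5
N_1 = 5 + 5 + 5^2 = 35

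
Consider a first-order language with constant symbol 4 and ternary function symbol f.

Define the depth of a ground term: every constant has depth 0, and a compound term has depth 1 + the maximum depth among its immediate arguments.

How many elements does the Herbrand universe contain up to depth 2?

9

Count level by level. With function symbols f/3, the terms of depth ≤ k are the 1 constant together with each function applied to depth-≤(k−1) tuples, so N_k = 1 + N_{k-1}^3.
N_0 = 1
N_1 = 1 + 1^3 = 2
N_2 = 1 + 2^3 = 9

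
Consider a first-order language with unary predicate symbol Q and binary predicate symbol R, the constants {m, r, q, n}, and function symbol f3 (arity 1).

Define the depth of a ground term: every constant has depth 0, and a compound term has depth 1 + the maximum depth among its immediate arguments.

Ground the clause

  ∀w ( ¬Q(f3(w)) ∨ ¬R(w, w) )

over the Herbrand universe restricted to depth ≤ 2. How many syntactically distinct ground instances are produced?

Ground terms of depth ≤ 2:
  If N_k denotes the number of depth-≤k ground terms, the 4 constants give N_0 = 4, and each function symbol of arity r contributes N_{k-1}^r new terms at level k: N_k = 4 + N_{k-1}.
  N_0 = 4
  N_1 = 4 + 4 = 8
  N_2 = 4 + 8 = 12
  Explicitly: m, r, q, n, f3(m), f3(r), f3(q), f3(n), f3(f3(m)), f3(f3(r)), f3(f3(q)), f3(f3(n)).
So there are 12 ground terms available for substitution.
The variable w ranges independently over the available ground terms, and distinct assignments produce distinct instances.
Number of ground instances = 12.

12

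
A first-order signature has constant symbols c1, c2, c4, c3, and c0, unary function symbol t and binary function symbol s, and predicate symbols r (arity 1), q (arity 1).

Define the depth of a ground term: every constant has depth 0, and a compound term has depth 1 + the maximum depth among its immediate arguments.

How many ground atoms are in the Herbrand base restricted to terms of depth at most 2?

First count ground terms of depth ≤ 2.
Count level by level. With function symbols t/1, s/2, the terms of depth ≤ k are the 5 constants together with each function applied to depth-≤(k−1) tuples, so N_k = 5 + N_{k-1} + N_{k-1}^2.
N_0 = 5
N_1 = 5 + 5 + 5^2 = 35
N_2 = 5 + 35 + 35^2 = 1265
So |H| = 1265.
For each predicate symbol, the number of ground atoms is |H| raised to its arity; summing:
  r: 1265;  q: 1265
Total ground atoms: 1265 + 1265 = 2530.

2530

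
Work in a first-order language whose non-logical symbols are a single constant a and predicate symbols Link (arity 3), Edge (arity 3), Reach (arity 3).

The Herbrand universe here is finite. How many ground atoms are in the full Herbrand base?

3

With no function symbols, the Herbrand universe is just the 1 constant.
Ground atoms per predicate: Link: 1^3 = 1, Edge: 1^3 = 1, Reach: 1^3 = 1.
Herbrand base size = 1 + 1 + 1 = 3.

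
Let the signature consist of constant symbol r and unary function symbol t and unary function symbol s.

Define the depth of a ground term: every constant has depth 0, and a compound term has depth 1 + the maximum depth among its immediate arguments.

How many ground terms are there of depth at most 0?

Let N_k = |{terms of depth ≤ k}|. Then N_0 = 1 and N_k = 1 + N_{k-1} + N_{k-1} for k ≥ 1 (one summand per function symbol, arity giving the exponent).
N_0 = 1
Explicitly: r.

1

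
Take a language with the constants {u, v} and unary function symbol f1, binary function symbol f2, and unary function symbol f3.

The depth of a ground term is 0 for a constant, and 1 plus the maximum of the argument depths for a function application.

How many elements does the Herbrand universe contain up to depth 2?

122

If N_k denotes the number of depth-≤k ground terms, the 2 constants give N_0 = 2, and each function symbol of arity r contributes N_{k-1}^r new terms at level k: N_k = 2 + N_{k-1} + N_{k-1}^2 + N_{k-1}.
N_0 = 2
N_1 = 2 + 2 + 2^2 + 2 = 10
N_2 = 2 + 10 + 10^2 + 10 = 122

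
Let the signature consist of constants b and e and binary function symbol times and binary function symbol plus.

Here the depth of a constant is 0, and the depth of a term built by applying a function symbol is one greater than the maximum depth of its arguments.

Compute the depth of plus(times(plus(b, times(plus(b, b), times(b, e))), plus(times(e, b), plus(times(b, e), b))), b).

5

depth(plus(b, b)) = 1 + max(0, 0) = 1
depth(times(b, e)) = 1 + max(0, 0) = 1
depth(times(plus(b, b), times(b, e))) = 1 + max(1, 1) = 2
depth(plus(b, times(plus(b, b), times(b, e)))) = 1 + max(0, 2) = 3
depth(times(e, b)) = 1 + max(0, 0) = 1
depth(plus(times(b, e), b)) = 1 + max(1, 0) = 2
depth(plus(times(e, b), plus(times(b, e), b))) = 1 + max(1, 2) = 3
depth(times(plus(b, times(plus(b, b), times(b, e))), plus(times(e, b), plus(times(b, e), b)))) = 1 + max(3, 3) = 4
depth(plus(times(plus(b, times(plus(b, b), times(b, e))), plus(times(e, b), plus(times(b, e), b))), b)) = 1 + max(4, 0) = 5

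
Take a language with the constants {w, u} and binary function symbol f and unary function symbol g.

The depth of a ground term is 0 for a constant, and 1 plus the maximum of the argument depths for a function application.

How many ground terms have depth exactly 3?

Write N_k for the number of ground terms of depth ≤ k. A term of depth ≤ k is either a constant or a function symbol applied to arguments of depth ≤ k−1, so N_k = 2 + N_{k-1}^2 + N_{k-1}.
N_0 = 2
N_1 = 2 + 2^2 + 2 = 8
N_2 = 2 + 8^2 + 8 = 74
N_3 = 2 + 74^2 + 74 = 5552
Terms of depth exactly 3: N_3 − N_2 = 5552 − 74 = 5478.

5478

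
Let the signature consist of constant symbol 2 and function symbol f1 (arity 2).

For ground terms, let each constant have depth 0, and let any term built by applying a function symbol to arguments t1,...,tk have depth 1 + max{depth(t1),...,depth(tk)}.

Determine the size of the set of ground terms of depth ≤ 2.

5

If N_k denotes the number of depth-≤k ground terms, the 1 constant gives N_0 = 1, and each function symbol of arity r contributes N_{k-1}^r new terms at level k: N_k = 1 + N_{k-1}^2.
N_0 = 1
N_1 = 1 + 1^2 = 2
N_2 = 1 + 2^2 = 5
Explicitly: 2, f1(2, 2), f1(2, f1(2, 2)), f1(f1(2, 2), 2), f1(f1(2, 2), f1(2, 2)).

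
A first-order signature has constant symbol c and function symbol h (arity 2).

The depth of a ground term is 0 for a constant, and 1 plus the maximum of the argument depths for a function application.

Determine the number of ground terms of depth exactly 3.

Let N_k count ground terms of depth at most k. Each non-constant term of depth ≤ k is some function symbol applied to depth-≤(k−1) arguments, giving N_k = 1 + N_{k-1}^2.
N_0 = 1
N_1 = 1 + 1^2 = 2
N_2 = 1 + 2^2 = 5
N_3 = 1 + 5^2 = 26
Terms of depth exactly 3: N_3 − N_2 = 26 − 5 = 21.

21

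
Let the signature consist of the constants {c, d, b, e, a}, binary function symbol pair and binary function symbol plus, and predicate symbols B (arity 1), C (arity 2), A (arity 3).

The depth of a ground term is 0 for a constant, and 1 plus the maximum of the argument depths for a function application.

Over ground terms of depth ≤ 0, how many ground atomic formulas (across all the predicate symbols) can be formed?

155

First count ground terms of depth ≤ 0.
Count level by level. With function symbols pair/2, plus/2, the terms of depth ≤ k are the 5 constants together with each function applied to depth-≤(k−1) tuples, so N_k = 5 + N_{k-1}^2 + N_{k-1}^2.
N_0 = 5
So |H| = 5.
A ground atom is a predicate applied to a tuple of terms from H, so the count is the sum over predicates of |H|^arity:
  B: 5;  C: 5^2 = 25;  A: 5^3 = 125
Total ground atoms: 5 + 25 + 125 = 155.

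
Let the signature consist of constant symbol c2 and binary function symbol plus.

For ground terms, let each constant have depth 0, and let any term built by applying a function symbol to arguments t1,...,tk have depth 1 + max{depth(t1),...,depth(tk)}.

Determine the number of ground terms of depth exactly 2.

Write N_k for the number of ground terms of depth ≤ k. A term of depth ≤ k is either a constant or a function symbol applied to arguments of depth ≤ k−1, so N_k = 1 + N_{k-1}^2.
N_0 = 1
N_1 = 1 + 1^2 = 2
N_2 = 1 + 2^2 = 5
Terms of depth exactly 2: N_2 − N_1 = 5 − 2 = 3.

3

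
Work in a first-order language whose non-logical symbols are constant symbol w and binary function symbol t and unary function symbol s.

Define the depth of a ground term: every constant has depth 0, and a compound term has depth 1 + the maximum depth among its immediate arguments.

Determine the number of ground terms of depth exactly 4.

Let N_k = |{terms of depth ≤ k}|. Then N_0 = 1 and N_k = 1 + N_{k-1}^2 + N_{k-1} for k ≥ 1 (one summand per function symbol, arity giving the exponent).
N_0 = 1
N_1 = 1 + 1^2 + 1 = 3
N_2 = 1 + 3^2 + 3 = 13
N_3 = 1 + 13^2 + 13 = 183
N_4 = 1 + 183^2 + 183 = 33673
Terms of depth exactly 4: N_4 − N_3 = 33673 − 183 = 33490.

33490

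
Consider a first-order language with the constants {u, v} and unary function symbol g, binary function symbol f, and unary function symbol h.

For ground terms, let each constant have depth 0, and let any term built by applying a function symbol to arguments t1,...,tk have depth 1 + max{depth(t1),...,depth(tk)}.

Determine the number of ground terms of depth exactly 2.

112

If N_k denotes the number of depth-≤k ground terms, the 2 constants give N_0 = 2, and each function symbol of arity r contributes N_{k-1}^r new terms at level k: N_k = 2 + N_{k-1} + N_{k-1}^2 + N_{k-1}.
N_0 = 2
N_1 = 2 + 2 + 2^2 + 2 = 10
N_2 = 2 + 10 + 10^2 + 10 = 122
Terms of depth exactly 2: N_2 − N_1 = 122 − 10 = 112.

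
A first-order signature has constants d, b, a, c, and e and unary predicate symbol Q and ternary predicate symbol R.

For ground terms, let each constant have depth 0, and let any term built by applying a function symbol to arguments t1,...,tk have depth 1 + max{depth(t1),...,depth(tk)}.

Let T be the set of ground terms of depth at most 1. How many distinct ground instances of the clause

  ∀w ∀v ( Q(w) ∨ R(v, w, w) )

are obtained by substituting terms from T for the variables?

25

Ground terms of depth ≤ 1:
  With no function symbols every ground term is a constant, so there are exactly 5 ground terms at every depth bound.
  N_0 = 5
  N_1 = 5
  Explicitly: d, b, a, c, e.
So there are 5 ground terms available for substitution.
The clause has 2 distinct variables (w, v), each appearing in the body. In the free term algebra distinct substitutions yield syntactically distinct ground instances.
Number of ground instances = 5^2 = 25.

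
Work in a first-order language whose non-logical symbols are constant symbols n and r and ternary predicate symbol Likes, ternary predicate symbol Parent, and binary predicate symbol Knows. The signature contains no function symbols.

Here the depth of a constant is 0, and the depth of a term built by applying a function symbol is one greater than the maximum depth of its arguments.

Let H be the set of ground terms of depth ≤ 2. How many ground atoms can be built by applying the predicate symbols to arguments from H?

20

First count ground terms of depth ≤ 2.
With no function symbols every ground term is a constant, so there are exactly 2 ground terms at every depth bound.
N_0 = 2
N_1 = 2
N_2 = 2
So |H| = 2.
For each predicate symbol, the number of ground atoms is |H| raised to its arity; summing:
  Likes: 2^3 = 8;  Parent: 2^3 = 8;  Knows: 2^2 = 4
Total ground atoms: 8 + 8 + 4 = 20.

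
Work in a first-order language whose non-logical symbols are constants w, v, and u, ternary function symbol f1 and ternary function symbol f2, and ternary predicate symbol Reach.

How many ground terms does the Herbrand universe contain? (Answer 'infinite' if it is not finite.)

infinite

The signature has at least one function symbol (f1, arity 3) and at least one constant (w).
Iterating f1 gives infinitely many distinct ground terms: w, f1(w, w, w), f1(f1(w, w, w), f1(w, w, w), f1(w, w, w)), ...
So the Herbrand universe is infinite.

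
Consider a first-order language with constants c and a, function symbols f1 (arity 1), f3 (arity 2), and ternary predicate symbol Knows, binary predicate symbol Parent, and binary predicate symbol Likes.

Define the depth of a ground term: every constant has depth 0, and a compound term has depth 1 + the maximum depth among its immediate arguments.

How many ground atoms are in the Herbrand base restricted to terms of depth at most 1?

First count ground terms of depth ≤ 1.
Count level by level. With function symbols f1/1, f3/2, the terms of depth ≤ k are the 2 constants together with each function applied to depth-≤(k−1) tuples, so N_k = 2 + N_{k-1} + N_{k-1}^2.
N_0 = 2
N_1 = 2 + 2 + 2^2 = 8
Explicitly: c, a, f1(c), f1(a), f3(c, c), f3(c, a), f3(a, c), f3(a, a).
So |H| = 8.
Ground atoms are formed by filling each argument slot of a predicate with a term from H, so an r-ary predicate gives |H|^r atoms:
  Knows: 8^3 = 512;  Parent: 8^2 = 64;  Likes: 8^2 = 64
Total ground atoms: 512 + 64 + 64 = 640.

640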